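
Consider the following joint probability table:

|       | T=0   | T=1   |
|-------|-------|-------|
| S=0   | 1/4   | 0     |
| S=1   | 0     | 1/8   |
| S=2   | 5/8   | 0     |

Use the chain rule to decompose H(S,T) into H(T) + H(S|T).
By the chain rule: H(S,T) = H(T) + H(S|T)

Marginal P(T) (column sums):
  P(T=0) = 1/4 + 0 + 5/8 = 7/8
  P(T=1) = 0 + 1/8 + 0 = 1/8
H(T) = -[(7/8)·log₂(7/8) + (1/8)·log₂(1/8)]
  = 0.1686 + 0.3750
  = 0.5436 bits
H(S|T) = -Σ P(S,T)·log₂ P(S|T), where P(S|T) = P(S,T) / P(T)
  (cells with P(S,T) = 0 contribute 0)
  (S=0,T=0): P(S|T) = (1/4)/(7/8) = 2/7;  -(1/4)·log₂(2/7) = 0.4518
  (S=1,T=1): P(S|T) = (1/8)/(1/8) = 1;  -(1/8)·log₂(1) = 0.0000
  (S=2,T=0): P(S|T) = (5/8)/(7/8) = 5/7;  -(5/8)·log₂(5/7) = 0.3034
H(S|T) = 0.4518 + 0.0000 + 0.3034
  = 0.7552 bits

H(S,T) = H(T) + H(S|T) = 0.5436 + 0.7552 = 1.2988 bits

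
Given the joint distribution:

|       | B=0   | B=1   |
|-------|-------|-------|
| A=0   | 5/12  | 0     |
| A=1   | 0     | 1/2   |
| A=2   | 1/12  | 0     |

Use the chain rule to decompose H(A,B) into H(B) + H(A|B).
By the chain rule: H(A,B) = H(B) + H(A|B)

Marginal P(B) (column sums):
  P(B=0) = 5/12 + 0 + 1/12 = 1/2
  P(B=1) = 0 + 1/2 + 0 = 1/2
H(B) = -[(1/2)·log₂(1/2) + (1/2)·log₂(1/2)]
  = 0.5000 + 0.5000
  = 1.0000 bits
H(A|B) = -Σ P(A,B)·log₂ P(A|B), where P(A|B) = P(A,B) / P(B)
  (cells with P(A,B) = 0 contribute 0)
  (A=0,B=0): P(A|B) = (5/12)/(1/2) = 5/6;  -(5/12)·log₂(5/6) = 0.1096
  (A=1,B=1): P(A|B) = (1/2)/(1/2) = 1;  -(1/2)·log₂(1) = 0.0000
  (A=2,B=0): P(A|B) = (1/12)/(1/2) = 1/6;  -(1/12)·log₂(1/6) = 0.2154
H(A|B) = 0.1096 + 0.0000 + 0.2154
  = 0.3250 bits

H(A,B) = H(B) + H(A|B) = 1.0000 + 0.3250 = 1.3250 bits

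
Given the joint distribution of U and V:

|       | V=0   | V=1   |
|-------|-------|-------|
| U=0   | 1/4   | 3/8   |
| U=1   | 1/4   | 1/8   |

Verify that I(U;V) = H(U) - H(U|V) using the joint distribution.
Left side, from I(U;V) = H(U) + H(V) - H(U,V):
Marginal P(U) (row sums):
  P(U=0) = 1/4 + 3/8 = 5/8
  P(U=1) = 1/4 + 1/8 = 3/8
Marginal P(V) (column sums):
  P(V=0) = 1/4 + 1/4 = 1/2
  P(V=1) = 3/8 + 1/8 = 1/2

H(U) = -[(5/8)·log₂(5/8) + (3/8)·log₂(3/8)]
  = 0.4238 + 0.5306
  = 0.9544 bits
H(V) = -[(1/2)·log₂(1/2) + (1/2)·log₂(1/2)]
  = 0.5000 + 0.5000
  = 1.0000 bits
H(U,V) = -[(1/4)·log₂(1/4) + (3/8)·log₂(3/8) + (1/4)·log₂(1/4) + (1/8)·log₂(1/8)]
  = 0.5000 + 0.5306 + 0.5000 + 0.3750
  = 1.9056 bits

I(U;V) = H(U) + H(V) - H(U,V)
  = 0.9544 + 1.0000 - 1.9056
  = 0.0488 bits

Right side, with H(U|V) computed directly from the conditional probabilities:
H(U|V) = -Σ P(U,V)·log₂ P(U|V), where P(U|V) = P(U,V) / P(V)
  (U=0,V=0): P(U|V) = (1/4)/(1/2) = 1/2;  -(1/4)·log₂(1/2) = 0.2500
  (U=0,V=1): P(U|V) = (3/8)/(1/2) = 3/4;  -(3/8)·log₂(3/4) = 0.1556
  (U=1,V=0): P(U|V) = (1/4)/(1/2) = 1/2;  -(1/4)·log₂(1/2) = 0.2500
  (U=1,V=1): P(U|V) = (1/8)/(1/2) = 1/4;  -(1/8)·log₂(1/4) = 0.2500
H(U|V) = 0.2500 + 0.1556 + 0.2500 + 0.2500
  = 0.9056 bits
H(U) - H(U|V) = 0.9544 - 0.9056 = 0.0488 bits

Both sides equal 0.0488 bits, so I(U;V) = H(U) - H(U|V) ✓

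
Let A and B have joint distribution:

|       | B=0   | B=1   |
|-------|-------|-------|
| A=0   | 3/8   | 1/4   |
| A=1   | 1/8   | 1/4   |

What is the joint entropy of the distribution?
H(A,B) = -Σ P(A,B) log₂ P(A,B), summed over the non-zero cells:
H(A,B) = -[(3/8)·log₂(3/8) + (1/4)·log₂(1/4) + (1/8)·log₂(1/8) + (1/4)·log₂(1/4)]
  = 0.5306 + 0.5000 + 0.3750 + 0.5000
  = 1.9056 bits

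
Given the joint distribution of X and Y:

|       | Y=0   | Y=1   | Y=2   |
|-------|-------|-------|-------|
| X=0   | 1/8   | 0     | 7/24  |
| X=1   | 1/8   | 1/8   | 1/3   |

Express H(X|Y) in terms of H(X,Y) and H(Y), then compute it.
H(X|Y) = H(X,Y) - H(Y)

Marginal P(Y) (column sums):
  P(Y=0) = 1/8 + 1/8 = 1/4
  P(Y=1) = 0 + 1/8 = 1/8
  P(Y=2) = 7/24 + 1/3 = 5/8

H(X,Y) = -[(1/8)·log₂(1/8) + (7/24)·log₂(7/24) + (1/8)·log₂(1/8) + (1/8)·log₂(1/8) + (1/3)·log₂(1/3)]
  = 0.3750 + 0.5185 + 0.3750 + 0.3750 + 0.5283
  = 2.1718 bits
H(Y) = -[(1/4)·log₂(1/4) + (1/8)·log₂(1/8) + (5/8)·log₂(5/8)]
  = 0.5000 + 0.3750 + 0.4238
  = 1.2988 bits

H(X|Y) = 2.1718 - 1.2988 = 0.8730 bits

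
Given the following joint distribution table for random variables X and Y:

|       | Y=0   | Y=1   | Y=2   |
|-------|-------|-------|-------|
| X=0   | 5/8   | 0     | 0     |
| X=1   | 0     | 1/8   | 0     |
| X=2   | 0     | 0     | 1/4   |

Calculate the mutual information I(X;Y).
Marginal P(X) (row sums):
  P(X=0) = 5/8 + 0 + 0 = 5/8
  P(X=1) = 0 + 1/8 + 0 = 1/8
  P(X=2) = 0 + 0 + 1/4 = 1/4
Marginal P(Y) (column sums):
  P(Y=0) = 5/8 + 0 + 0 = 5/8
  P(Y=1) = 0 + 1/8 + 0 = 1/8
  P(Y=2) = 0 + 0 + 1/4 = 1/4

H(X) = -[(5/8)·log₂(5/8) + (1/8)·log₂(1/8) + (1/4)·log₂(1/4)]
  = 0.4238 + 0.3750 + 0.5000
  = 1.2988 bits
H(Y) = -[(5/8)·log₂(5/8) + (1/8)·log₂(1/8) + (1/4)·log₂(1/4)]
  = 0.4238 + 0.3750 + 0.5000
  = 1.2988 bits
H(X,Y) = -[(5/8)·log₂(5/8) + (1/8)·log₂(1/8) + (1/4)·log₂(1/4)]
  = 0.4238 + 0.3750 + 0.5000
  = 1.2988 bits

I(X;Y) = H(X) + H(Y) - H(X,Y)
  = 1.2988 + 1.2988 - 1.2988
  = 1.2988 bits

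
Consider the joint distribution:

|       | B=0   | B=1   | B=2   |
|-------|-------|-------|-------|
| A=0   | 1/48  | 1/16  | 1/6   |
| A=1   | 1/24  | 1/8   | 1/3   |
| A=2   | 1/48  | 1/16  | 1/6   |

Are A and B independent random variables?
Marginal P(A) (row sums):
  P(A=0) = 1/48 + 1/16 + 1/6 = 1/4
  P(A=1) = 1/24 + 1/8 + 1/3 = 1/2
  P(A=2) = 1/48 + 1/16 + 1/6 = 1/4
Marginal P(B) (column sums):
  P(B=0) = 1/48 + 1/24 + 1/48 = 1/12
  P(B=1) = 1/16 + 1/8 + 1/16 = 1/4
  P(B=2) = 1/6 + 1/3 + 1/6 = 2/3

A and B are independent iff P(A=i,B=j) = P(A=i)·P(B=j) for every cell.
  P(A=0)·P(B=0) = 1/4 × 1/12 = 1/48 = P(A=0,B=0) ✓
  P(A=0)·P(B=1) = 1/4 × 1/4 = 1/16 = P(A=0,B=1) ✓
  P(A=0)·P(B=2) = 1/4 × 2/3 = 1/6 = P(A=0,B=2) ✓
  P(A=1)·P(B=0) = 1/2 × 1/12 = 1/24 = P(A=1,B=0) ✓
  P(A=1)·P(B=1) = 1/2 × 1/4 = 1/8 = P(A=1,B=1) ✓
  P(A=1)·P(B=2) = 1/2 × 2/3 = 1/3 = P(A=1,B=2) ✓
  P(A=2)·P(B=0) = 1/4 × 1/12 = 1/48 = P(A=2,B=0) ✓
  P(A=2)·P(B=1) = 1/4 × 1/4 = 1/16 = P(A=2,B=1) ✓
  P(A=2)·P(B=2) = 1/4 × 2/3 = 1/6 = P(A=2,B=2) ✓

Yes, A and B are independent: every cell factors, so I(A;B) = 0 bits.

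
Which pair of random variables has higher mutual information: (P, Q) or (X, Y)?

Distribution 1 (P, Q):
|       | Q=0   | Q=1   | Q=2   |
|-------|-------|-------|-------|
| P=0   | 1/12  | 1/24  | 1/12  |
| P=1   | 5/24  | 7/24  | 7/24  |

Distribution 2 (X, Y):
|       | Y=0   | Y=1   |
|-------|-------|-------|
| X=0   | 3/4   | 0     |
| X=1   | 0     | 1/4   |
Distribution 1 (P, Q):
Marginal P(P) (row sums):
  P(P=0) = 1/12 + 1/24 + 1/12 = 5/24
  P(P=1) = 5/24 + 7/24 + 7/24 = 19/24
Marginal P(Q) (column sums):
  P(Q=0) = 1/12 + 5/24 = 7/24
  P(Q=1) = 1/24 + 7/24 = 1/3
  P(Q=2) = 1/12 + 7/24 = 3/8

H(P) = -[(5/24)·log₂(5/24) + (19/24)·log₂(19/24)]
  = 0.4715 + 0.2668
  = 0.7383 bits
H(Q) = -[(7/24)·log₂(7/24) + (1/3)·log₂(1/3) + (3/8)·log₂(3/8)]
  = 0.5185 + 0.5283 + 0.5306
  = 1.5774 bits
H(P,Q) = -[(1/12)·log₂(1/12) + (1/24)·log₂(1/24) + (1/12)·log₂(1/12) + (5/24)·log₂(5/24) + (7/24)·log₂(7/24) + (7/24)·log₂(7/24)]
  = 0.2987 + 0.1910 + 0.2987 + 0.4715 + 0.5185 + 0.5185
  = 2.2969 bits

I(P;Q) = H(P) + H(Q) - H(P,Q)
  = 0.7383 + 1.5774 - 2.2969
  = 0.0188 bits

Distribution 2 (X, Y):
Marginal P(X) (row sums):
  P(X=0) = 3/4 + 0 = 3/4
  P(X=1) = 0 + 1/4 = 1/4
Marginal P(Y) (column sums):
  P(Y=0) = 3/4 + 0 = 3/4
  P(Y=1) = 0 + 1/4 = 1/4

H(X) = -[(3/4)·log₂(3/4) + (1/4)·log₂(1/4)]
  = 0.3113 + 0.5000
  = 0.8113 bits
H(Y) = -[(3/4)·log₂(3/4) + (1/4)·log₂(1/4)]
  = 0.3113 + 0.5000
  = 0.8113 bits
H(X,Y) = -[(3/4)·log₂(3/4) + (1/4)·log₂(1/4)]
  = 0.3113 + 0.5000
  = 0.8113 bits

I(X;Y) = H(X) + H(Y) - H(X,Y)
  = 0.8113 + 0.8113 - 0.8113
  = 0.8113 bits

I(X;Y) = 0.8113 bits > I(P;Q) = 0.0188 bits, so (X, Y) has the higher mutual information (stronger dependence).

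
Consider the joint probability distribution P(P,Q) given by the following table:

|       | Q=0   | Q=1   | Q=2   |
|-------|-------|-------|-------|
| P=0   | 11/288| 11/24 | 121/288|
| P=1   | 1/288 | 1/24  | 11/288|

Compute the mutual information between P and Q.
Marginal P(P) (row sums):
  P(P=0) = 11/288 + 11/24 + 121/288 = 11/12
  P(P=1) = 1/288 + 1/24 + 11/288 = 1/12
Marginal P(Q) (column sums):
  P(Q=0) = 11/288 + 1/288 = 1/24
  P(Q=1) = 11/24 + 1/24 = 1/2
  P(Q=2) = 121/288 + 11/288 = 11/24

H(P) = -[(11/12)·log₂(11/12) + (1/12)·log₂(1/12)]
  = 0.1151 + 0.2987
  = 0.4138 bits
H(Q) = -[(1/24)·log₂(1/24) + (1/2)·log₂(1/2) + (11/24)·log₂(11/24)]
  = 0.1910 + 0.5000 + 0.5159
  = 1.2069 bits
H(P,Q) = -[(11/288)·log₂(11/288) + (11/24)·log₂(11/24) + (121/288)·log₂(121/288) + (1/288)·log₂(1/288) + (1/24)·log₂(1/24) + (11/288)·log₂(11/288)]
  = 0.1799 + 0.5159 + 0.5256 + 0.0284 + 0.1910 + 0.1799
  = 1.6207 bits

I(P;Q) = H(P) + H(Q) - H(P,Q)
  = 0.4138 + 1.2069 - 1.6207
  = 0.0000 bits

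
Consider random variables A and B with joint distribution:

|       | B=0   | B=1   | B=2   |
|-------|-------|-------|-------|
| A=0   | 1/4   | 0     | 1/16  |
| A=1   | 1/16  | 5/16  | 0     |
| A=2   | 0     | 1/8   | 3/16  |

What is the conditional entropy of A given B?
Marginal P(B) (column sums):
  P(B=0) = 1/4 + 1/16 + 0 = 5/16
  P(B=1) = 0 + 5/16 + 1/8 = 7/16
  P(B=2) = 1/16 + 0 + 3/16 = 1/4

H(A|B) = -Σ P(A,B)·log₂ P(A|B), where P(A|B) = P(A,B) / P(B)
  (cells with P(A,B) = 0 contribute 0)
  (A=0,B=0): P(A|B) = (1/4)/(5/16) = 4/5;  -(1/4)·log₂(4/5) = 0.0805
  (A=0,B=2): P(A|B) = (1/16)/(1/4) = 1/4;  -(1/16)·log₂(1/4) = 0.1250
  (A=1,B=0): P(A|B) = (1/16)/(5/16) = 1/5;  -(1/16)·log₂(1/5) = 0.1451
  (A=1,B=1): P(A|B) = (5/16)/(7/16) = 5/7;  -(5/16)·log₂(5/7) = 0.1517
  (A=2,B=1): P(A|B) = (1/8)/(7/16) = 2/7;  -(1/8)·log₂(2/7) = 0.2259
  (A=2,B=2): P(A|B) = (3/16)/(1/4) = 3/4;  -(3/16)·log₂(3/4) = 0.0778
H(A|B) = 0.0805 + 0.1250 + 0.1451 + 0.1517 + 0.2259 + 0.0778
  = 0.8060 bits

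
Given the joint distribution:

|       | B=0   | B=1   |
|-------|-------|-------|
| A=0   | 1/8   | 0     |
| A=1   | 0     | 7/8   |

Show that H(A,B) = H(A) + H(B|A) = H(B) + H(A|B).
Marginal P(A) (row sums):
  P(A=0) = 1/8 + 0 = 1/8
  P(A=1) = 0 + 7/8 = 7/8
Marginal P(B) (column sums):
  P(B=0) = 1/8 + 0 = 1/8
  P(B=1) = 0 + 7/8 = 7/8

Decomposition 1: H(A) + H(B|A)
H(A) = -[(1/8)·log₂(1/8) + (7/8)·log₂(7/8)]
  = 0.3750 + 0.1686
  = 0.5436 bits
H(B|A) = -Σ P(A,B)·log₂ P(B|A), where P(B|A) = P(A,B) / P(A)
  (cells with P(A,B) = 0 contribute 0)
  (A=0,B=0): P(B|A) = (1/8)/(1/8) = 1;  -(1/8)·log₂(1) = 0.0000
  (A=1,B=1): P(B|A) = (7/8)/(7/8) = 1;  -(7/8)·log₂(1) = 0.0000
H(B|A) = 0.0000 + 0.0000
  = 0.0000 bits
H(A) + H(B|A) = 0.5436 + 0.0000 = 0.5436 bits

Decomposition 2: H(B) + H(A|B)
H(B) = -[(1/8)·log₂(1/8) + (7/8)·log₂(7/8)]
  = 0.3750 + 0.1686
  = 0.5436 bits
H(A|B) = -Σ P(A,B)·log₂ P(A|B), where P(A|B) = P(A,B) / P(B)
  (cells with P(A,B) = 0 contribute 0)
  (A=0,B=0): P(A|B) = (1/8)/(1/8) = 1;  -(1/8)·log₂(1) = 0.0000
  (A=1,B=1): P(A|B) = (7/8)/(7/8) = 1;  -(7/8)·log₂(1) = 0.0000
H(A|B) = 0.0000 + 0.0000
  = 0.0000 bits
H(B) + H(A|B) = 0.5436 + 0.0000 = 0.5436 bits

Direct computation of the joint entropy:
H(A,B) = -[(1/8)·log₂(1/8) + (7/8)·log₂(7/8)]
  = 0.3750 + 0.1686
  = 0.5436 bits

All three agree: H(A,B) = 0.5436 bits ✓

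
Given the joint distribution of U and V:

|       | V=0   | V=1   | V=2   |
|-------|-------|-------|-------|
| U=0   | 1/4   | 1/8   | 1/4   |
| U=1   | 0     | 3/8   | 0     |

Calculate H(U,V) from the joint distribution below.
H(U,V) = -Σ P(U,V) log₂ P(U,V), summed over the non-zero cells:
H(U,V) = -[(1/4)·log₂(1/4) + (1/8)·log₂(1/8) + (1/4)·log₂(1/4) + (3/8)·log₂(3/8)]
  = 0.5000 + 0.3750 + 0.5000 + 0.5306
  = 1.9056 bits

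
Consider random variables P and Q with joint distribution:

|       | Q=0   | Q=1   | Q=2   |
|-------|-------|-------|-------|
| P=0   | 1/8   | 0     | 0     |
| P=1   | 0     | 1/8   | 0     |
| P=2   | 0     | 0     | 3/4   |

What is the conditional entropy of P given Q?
Marginal P(Q) (column sums):
  P(Q=0) = 1/8 + 0 + 0 = 1/8
  P(Q=1) = 0 + 1/8 + 0 = 1/8
  P(Q=2) = 0 + 0 + 3/4 = 3/4

H(P|Q) = -Σ P(P,Q)·log₂ P(P|Q), where P(P|Q) = P(P,Q) / P(Q)
  (cells with P(P,Q) = 0 contribute 0)
  (P=0,Q=0): P(P|Q) = (1/8)/(1/8) = 1;  -(1/8)·log₂(1) = 0.0000
  (P=1,Q=1): P(P|Q) = (1/8)/(1/8) = 1;  -(1/8)·log₂(1) = 0.0000
  (P=2,Q=2): P(P|Q) = (3/4)/(3/4) = 1;  -(3/4)·log₂(1) = 0.0000
H(P|Q) = 0.0000 + 0.0000 + 0.0000
  = 0.0000 bits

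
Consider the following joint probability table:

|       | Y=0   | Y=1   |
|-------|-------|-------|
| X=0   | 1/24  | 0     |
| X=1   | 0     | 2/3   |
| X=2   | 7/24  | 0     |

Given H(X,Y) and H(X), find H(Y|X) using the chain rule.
From the chain rule: H(X,Y) = H(X) + H(Y|X)
Therefore: H(Y|X) = H(X,Y) - H(X)

H(X,Y) = -[(1/24)·log₂(1/24) + (2/3)·log₂(2/3) + (7/24)·log₂(7/24)]
  = 0.1910 + 0.3900 + 0.5185
  = 1.0995 bits
Marginal P(X) (row sums):
  P(X=0) = 1/24 + 0 = 1/24
  P(X=1) = 0 + 2/3 = 2/3
  P(X=2) = 7/24 + 0 = 7/24
H(X) = -[(1/24)·log₂(1/24) + (2/3)·log₂(2/3) + (7/24)·log₂(7/24)]
  = 0.1910 + 0.3900 + 0.5185
  = 1.0995 bits

H(Y|X) = 1.0995 - 1.0995 = 0.0000 bits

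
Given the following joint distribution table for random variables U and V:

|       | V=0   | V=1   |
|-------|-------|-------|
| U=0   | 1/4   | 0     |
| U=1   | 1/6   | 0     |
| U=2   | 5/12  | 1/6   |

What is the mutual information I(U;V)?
Marginal P(U) (row sums):
  P(U=0) = 1/4 + 0 = 1/4
  P(U=1) = 1/6 + 0 = 1/6
  P(U=2) = 5/12 + 1/6 = 7/12
Marginal P(V) (column sums):
  P(V=0) = 1/4 + 1/6 + 5/12 = 5/6
  P(V=1) = 0 + 0 + 1/6 = 1/6

H(U) = -[(1/4)·log₂(1/4) + (1/6)·log₂(1/6) + (7/12)·log₂(7/12)]
  = 0.5000 + 0.4308 + 0.4536
  = 1.3844 bits
H(V) = -[(5/6)·log₂(5/6) + (1/6)·log₂(1/6)]
  = 0.2192 + 0.4308
  = 0.6500 bits
H(U,V) = -[(1/4)·log₂(1/4) + (1/6)·log₂(1/6) + (5/12)·log₂(5/12) + (1/6)·log₂(1/6)]
  = 0.5000 + 0.4308 + 0.5263 + 0.4308
  = 1.8879 bits

I(U;V) = H(U) + H(V) - H(U,V)
  = 1.3844 + 0.6500 - 1.8879
  = 0.1465 bits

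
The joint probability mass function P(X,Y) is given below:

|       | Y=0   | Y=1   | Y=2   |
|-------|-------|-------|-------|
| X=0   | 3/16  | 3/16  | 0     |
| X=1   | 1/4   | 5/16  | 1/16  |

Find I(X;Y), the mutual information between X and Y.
Marginal P(X) (row sums):
  P(X=0) = 3/16 + 3/16 + 0 = 3/8
  P(X=1) = 1/4 + 5/16 + 1/16 = 5/8
Marginal P(Y) (column sums):
  P(Y=0) = 3/16 + 1/4 = 7/16
  P(Y=1) = 3/16 + 5/16 = 1/2
  P(Y=2) = 0 + 1/16 = 1/16

H(X) = -[(3/8)·log₂(3/8) + (5/8)·log₂(5/8)]
  = 0.5306 + 0.4238
  = 0.9544 bits
H(Y) = -[(7/16)·log₂(7/16) + (1/2)·log₂(1/2) + (1/16)·log₂(1/16)]
  = 0.5218 + 0.5000 + 0.2500
  = 1.2718 bits
H(X,Y) = -[(3/16)·log₂(3/16) + (3/16)·log₂(3/16) + (1/4)·log₂(1/4) + (5/16)·log₂(5/16) + (1/16)·log₂(1/16)]
  = 0.4528 + 0.4528 + 0.5000 + 0.5244 + 0.2500
  = 2.1800 bits

I(X;Y) = H(X) + H(Y) - H(X,Y)
  = 0.9544 + 1.2718 - 2.1800
  = 0.0462 bits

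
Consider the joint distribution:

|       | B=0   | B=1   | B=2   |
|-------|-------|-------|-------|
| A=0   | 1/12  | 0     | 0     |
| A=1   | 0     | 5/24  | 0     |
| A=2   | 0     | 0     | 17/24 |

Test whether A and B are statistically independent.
Marginal P(A) (row sums):
  P(A=0) = 1/12 + 0 + 0 = 1/12
  P(A=1) = 0 + 5/24 + 0 = 5/24
  P(A=2) = 0 + 0 + 17/24 = 17/24
Marginal P(B) (column sums):
  P(B=0) = 1/12 + 0 + 0 = 1/12
  P(B=1) = 0 + 5/24 + 0 = 5/24
  P(B=2) = 0 + 0 + 17/24 = 17/24

A and B are independent iff P(A=i,B=j) = P(A=i)·P(B=j) for every cell.
  P(A=0)·P(B=0) = 1/12 × 1/12 = 1/144, but P(A=0,B=0) = 1/12 ✗

No, A and B are not independent. Quantitatively, I(A;B) > 0:

H(A) = -[(1/12)·log₂(1/12) + (5/24)·log₂(5/24) + (17/24)·log₂(17/24)]
  = 0.2987 + 0.4715 + 0.3524
  = 1.1226 bits
H(B) = -[(1/12)·log₂(1/12) + (5/24)·log₂(5/24) + (17/24)·log₂(17/24)]
  = 0.2987 + 0.4715 + 0.3524
  = 1.1226 bits
H(A,B) = -[(1/12)·log₂(1/12) + (5/24)·log₂(5/24) + (17/24)·log₂(17/24)]
  = 0.2987 + 0.4715 + 0.3524
  = 1.1226 bits
I(A;B) = H(A) + H(B) - H(A,B) = 1.1226 + 1.1226 - 1.1226 = 1.1226 bits > 0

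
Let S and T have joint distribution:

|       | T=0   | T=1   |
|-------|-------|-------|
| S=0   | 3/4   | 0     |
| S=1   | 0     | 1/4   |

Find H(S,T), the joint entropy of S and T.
H(S,T) = -Σ P(S,T) log₂ P(S,T), summed over the non-zero cells:
H(S,T) = -[(3/4)·log₂(3/4) + (1/4)·log₂(1/4)]
  = 0.3113 + 0.5000
  = 0.8113 bits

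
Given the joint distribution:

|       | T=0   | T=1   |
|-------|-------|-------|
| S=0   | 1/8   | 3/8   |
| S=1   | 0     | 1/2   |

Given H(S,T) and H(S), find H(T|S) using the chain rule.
From the chain rule: H(S,T) = H(S) + H(T|S)
Therefore: H(T|S) = H(S,T) - H(S)

H(S,T) = -[(1/8)·log₂(1/8) + (3/8)·log₂(3/8) + (1/2)·log₂(1/2)]
  = 0.3750 + 0.5306 + 0.5000
  = 1.4056 bits
Marginal P(S) (row sums):
  P(S=0) = 1/8 + 3/8 = 1/2
  P(S=1) = 0 + 1/2 = 1/2
H(S) = -[(1/2)·log₂(1/2) + (1/2)·log₂(1/2)]
  = 0.5000 + 0.5000
  = 1.0000 bits

H(T|S) = 1.4056 - 1.0000 = 0.4056 bits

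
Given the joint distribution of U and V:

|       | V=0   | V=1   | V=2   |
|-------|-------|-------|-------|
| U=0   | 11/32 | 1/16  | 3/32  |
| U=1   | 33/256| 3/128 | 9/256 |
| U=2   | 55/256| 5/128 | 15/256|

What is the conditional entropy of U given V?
Marginal P(V) (column sums):
  P(V=0) = 11/32 + 33/256 + 55/256 = 11/16
  P(V=1) = 1/16 + 3/128 + 5/128 = 1/8
  P(V=2) = 3/32 + 9/256 + 15/256 = 3/16

H(U|V) = -Σ P(U,V)·log₂ P(U|V), where P(U|V) = P(U,V) / P(V)
  (U=0,V=0): P(U|V) = (11/32)/(11/16) = 1/2;  -(11/32)·log₂(1/2) = 0.3438
  (U=0,V=1): P(U|V) = (1/16)/(1/8) = 1/2;  -(1/16)·log₂(1/2) = 0.0625
  (U=0,V=2): P(U|V) = (3/32)/(3/16) = 1/2;  -(3/32)·log₂(1/2) = 0.0938
  (U=1,V=0): P(U|V) = (33/256)/(11/16) = 3/16;  -(33/256)·log₂(3/16) = 0.3113
  (U=1,V=1): P(U|V) = (3/128)/(1/8) = 3/16;  -(3/128)·log₂(3/16) = 0.0566
  (U=1,V=2): P(U|V) = (9/256)/(3/16) = 3/16;  -(9/256)·log₂(3/16) = 0.0849
  (U=2,V=0): P(U|V) = (55/256)/(11/16) = 5/16;  -(55/256)·log₂(5/16) = 0.3605
  (U=2,V=1): P(U|V) = (5/128)/(1/8) = 5/16;  -(5/128)·log₂(5/16) = 0.0655
  (U=2,V=2): P(U|V) = (15/256)/(3/16) = 5/16;  -(15/256)·log₂(5/16) = 0.0983
H(U|V) = 0.3438 + 0.0625 + 0.0938 + 0.3113 + 0.0566 + 0.0849 + 0.3605 + 0.0655 + 0.0983
  = 1.4772 bits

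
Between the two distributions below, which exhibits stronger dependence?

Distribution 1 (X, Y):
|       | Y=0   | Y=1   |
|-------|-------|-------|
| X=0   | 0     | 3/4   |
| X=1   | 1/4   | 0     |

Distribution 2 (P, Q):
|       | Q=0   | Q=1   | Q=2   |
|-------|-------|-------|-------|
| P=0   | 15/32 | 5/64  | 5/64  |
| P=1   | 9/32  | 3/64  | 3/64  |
Distribution 1 (X, Y):
Marginal P(X) (row sums):
  P(X=0) = 0 + 3/4 = 3/4
  P(X=1) = 1/4 + 0 = 1/4
Marginal P(Y) (column sums):
  P(Y=0) = 0 + 1/4 = 1/4
  P(Y=1) = 3/4 + 0 = 3/4

H(X) = -[(3/4)·log₂(3/4) + (1/4)·log₂(1/4)]
  = 0.3113 + 0.5000
  = 0.8113 bits
H(Y) = -[(1/4)·log₂(1/4) + (3/4)·log₂(3/4)]
  = 0.5000 + 0.3113
  = 0.8113 bits
H(X,Y) = -[(3/4)·log₂(3/4) + (1/4)·log₂(1/4)]
  = 0.3113 + 0.5000
  = 0.8113 bits

I(X;Y) = H(X) + H(Y) - H(X,Y)
  = 0.8113 + 0.8113 - 0.8113
  = 0.8113 bits

Distribution 2 (P, Q):
Marginal P(P) (row sums):
  P(P=0) = 15/32 + 5/64 + 5/64 = 5/8
  P(P=1) = 9/32 + 3/64 + 3/64 = 3/8
Marginal P(Q) (column sums):
  P(Q=0) = 15/32 + 9/32 = 3/4
  P(Q=1) = 5/64 + 3/64 = 1/8
  P(Q=2) = 5/64 + 3/64 = 1/8

H(P) = -[(5/8)·log₂(5/8) + (3/8)·log₂(3/8)]
  = 0.4238 + 0.5306
  = 0.9544 bits
H(Q) = -[(3/4)·log₂(3/4) + (1/8)·log₂(1/8) + (1/8)·log₂(1/8)]
  = 0.3113 + 0.3750 + 0.3750
  = 1.0613 bits
H(P,Q) = -[(15/32)·log₂(15/32) + (5/64)·log₂(5/64) + (5/64)·log₂(5/64) + (9/32)·log₂(9/32) + (3/64)·log₂(3/64) + (3/64)·log₂(3/64)]
  = 0.5124 + 0.2873 + 0.2873 + 0.5147 + 0.2070 + 0.2070
  = 2.0157 bits

I(P;Q) = H(P) + H(Q) - H(P,Q)
  = 0.9544 + 1.0613 - 2.0157
  = 0.0000 bits

I(X;Y) = 0.8113 bits > I(P;Q) = 0.0000 bits, so (X, Y) has the higher mutual information (stronger dependence).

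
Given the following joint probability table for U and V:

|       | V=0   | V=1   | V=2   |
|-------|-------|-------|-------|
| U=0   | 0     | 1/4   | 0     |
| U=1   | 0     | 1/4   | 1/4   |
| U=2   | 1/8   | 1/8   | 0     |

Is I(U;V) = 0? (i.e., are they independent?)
Marginal P(U) (row sums):
  P(U=0) = 0 + 1/4 + 0 = 1/4
  P(U=1) = 0 + 1/4 + 1/4 = 1/2
  P(U=2) = 1/8 + 1/8 + 0 = 1/4
Marginal P(V) (column sums):
  P(V=0) = 0 + 0 + 1/8 = 1/8
  P(V=1) = 1/4 + 1/4 + 1/8 = 5/8
  P(V=2) = 0 + 1/4 + 0 = 1/4

U and V are independent iff P(U=i,V=j) = P(U=i)·P(V=j) for every cell.
  P(U=0)·P(V=0) = 1/4 × 1/8 = 1/32, but P(U=0,V=0) = 0 ✗

No, U and V are not independent. Quantitatively, I(U;V) > 0:

H(U) = -[(1/4)·log₂(1/4) + (1/2)·log₂(1/2) + (1/4)·log₂(1/4)]
  = 0.5000 + 0.5000 + 0.5000
  = 1.5000 bits
H(V) = -[(1/8)·log₂(1/8) + (5/8)·log₂(5/8) + (1/4)·log₂(1/4)]
  = 0.3750 + 0.4238 + 0.5000
  = 1.2988 bits
H(U,V) = -[(1/4)·log₂(1/4) + (1/4)·log₂(1/4) + (1/4)·log₂(1/4) + (1/8)·log₂(1/8) + (1/8)·log₂(1/8)]
  = 0.5000 + 0.5000 + 0.5000 + 0.3750 + 0.3750
  = 2.2500 bits
I(U;V) = H(U) + H(V) - H(U,V) = 1.5000 + 1.2988 - 2.2500 = 0.5488 bits > 0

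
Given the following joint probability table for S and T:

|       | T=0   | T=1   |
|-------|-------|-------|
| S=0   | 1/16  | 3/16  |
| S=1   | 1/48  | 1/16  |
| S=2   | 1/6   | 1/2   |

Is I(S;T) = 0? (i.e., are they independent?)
Marginal P(S) (row sums):
  P(S=0) = 1/16 + 3/16 = 1/4
  P(S=1) = 1/48 + 1/16 = 1/12
  P(S=2) = 1/6 + 1/2 = 2/3
Marginal P(T) (column sums):
  P(T=0) = 1/16 + 1/48 + 1/6 = 1/4
  P(T=1) = 3/16 + 1/16 + 1/2 = 3/4

S and T are independent iff P(S=i,T=j) = P(S=i)·P(T=j) for every cell.
  P(S=0)·P(T=0) = 1/4 × 1/4 = 1/16 = P(S=0,T=0) ✓
  P(S=0)·P(T=1) = 1/4 × 3/4 = 3/16 = P(S=0,T=1) ✓
  P(S=1)·P(T=0) = 1/12 × 1/4 = 1/48 = P(S=1,T=0) ✓
  P(S=1)·P(T=1) = 1/12 × 3/4 = 1/16 = P(S=1,T=1) ✓
  P(S=2)·P(T=0) = 2/3 × 1/4 = 1/6 = P(S=2,T=0) ✓
  P(S=2)·P(T=1) = 2/3 × 3/4 = 1/2 = P(S=2,T=1) ✓

Yes, S and T are independent: every cell factors, so I(S;T) = 0 bits.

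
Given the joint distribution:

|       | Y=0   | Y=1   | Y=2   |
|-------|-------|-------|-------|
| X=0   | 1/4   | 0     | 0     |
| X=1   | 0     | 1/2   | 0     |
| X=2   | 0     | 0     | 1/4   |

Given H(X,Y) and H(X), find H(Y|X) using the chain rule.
From the chain rule: H(X,Y) = H(X) + H(Y|X)
Therefore: H(Y|X) = H(X,Y) - H(X)

H(X,Y) = -[(1/4)·log₂(1/4) + (1/2)·log₂(1/2) + (1/4)·log₂(1/4)]
  = 0.5000 + 0.5000 + 0.5000
  = 1.5000 bits
Marginal P(X) (row sums):
  P(X=0) = 1/4 + 0 + 0 = 1/4
  P(X=1) = 0 + 1/2 + 0 = 1/2
  P(X=2) = 0 + 0 + 1/4 = 1/4
H(X) = -[(1/4)·log₂(1/4) + (1/2)·log₂(1/2) + (1/4)·log₂(1/4)]
  = 0.5000 + 0.5000 + 0.5000
  = 1.5000 bits

H(Y|X) = 1.5000 - 1.5000 = 0.0000 bits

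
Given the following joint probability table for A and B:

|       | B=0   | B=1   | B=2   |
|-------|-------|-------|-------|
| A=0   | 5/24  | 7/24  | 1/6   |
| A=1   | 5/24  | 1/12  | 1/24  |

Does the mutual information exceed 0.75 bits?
Marginal P(A) (row sums):
  P(A=0) = 5/24 + 7/24 + 1/6 = 2/3
  P(A=1) = 5/24 + 1/12 + 1/24 = 1/3
Marginal P(B) (column sums):
  P(B=0) = 5/24 + 5/24 = 5/12
  P(B=1) = 7/24 + 1/12 = 3/8
  P(B=2) = 1/6 + 1/24 = 5/24

H(A) = -[(2/3)·log₂(2/3) + (1/3)·log₂(1/3)]
  = 0.3900 + 0.5283
  = 0.9183 bits
H(B) = -[(5/12)·log₂(5/12) + (3/8)·log₂(3/8) + (5/24)·log₂(5/24)]
  = 0.5263 + 0.5306 + 0.4715
  = 1.5284 bits
H(A,B) = -[(5/24)·log₂(5/24) + (7/24)·log₂(7/24) + (1/6)·log₂(1/6) + (5/24)·log₂(5/24) + (1/12)·log₂(1/12) + (1/24)·log₂(1/24)]
  = 0.4715 + 0.5185 + 0.4308 + 0.4715 + 0.2987 + 0.1910
  = 2.3820 bits

I(A;B) = H(A) + H(B) - H(A,B)
  = 0.9183 + 1.5284 - 2.3820
  = 0.0647 bits

No. I(A;B) = 0.0647 bits, which is ≤ 0.75 bits.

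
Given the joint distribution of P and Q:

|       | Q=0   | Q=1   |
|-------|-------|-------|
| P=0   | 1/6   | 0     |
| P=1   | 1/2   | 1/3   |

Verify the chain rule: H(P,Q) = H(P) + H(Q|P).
Left side:
H(P,Q) = -[(1/6)·log₂(1/6) + (1/2)·log₂(1/2) + (1/3)·log₂(1/3)]
  = 0.4308 + 0.5000 + 0.5283
  = 1.4591 bits

Right side:
Marginal P(P) (row sums):
  P(P=0) = 1/6 + 0 = 1/6
  P(P=1) = 1/2 + 1/3 = 5/6
H(P) = -[(1/6)·log₂(1/6) + (5/6)·log₂(5/6)]
  = 0.4308 + 0.2192
  = 0.6500 bits
H(Q|P) = -Σ P(P,Q)·log₂ P(Q|P), where P(Q|P) = P(P,Q) / P(P)
  (cells with P(P,Q) = 0 contribute 0)
  (P=0,Q=0): P(Q|P) = (1/6)/(1/6) = 1;  -(1/6)·log₂(1) = 0.0000
  (P=1,Q=0): P(Q|P) = (1/2)/(5/6) = 3/5;  -(1/2)·log₂(3/5) = 0.3685
  (P=1,Q=1): P(Q|P) = (1/3)/(5/6) = 2/5;  -(1/3)·log₂(2/5) = 0.4406
H(Q|P) = 0.0000 + 0.3685 + 0.4406
  = 0.8091 bits
H(P) + H(Q|P) = 0.6500 + 0.8091 = 1.4591 bits

Both sides equal 1.4591 bits, so the chain rule holds ✓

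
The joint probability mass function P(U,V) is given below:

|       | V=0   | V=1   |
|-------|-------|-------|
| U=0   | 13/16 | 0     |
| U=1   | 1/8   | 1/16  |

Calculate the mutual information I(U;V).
Marginal P(U) (row sums):
  P(U=0) = 13/16 + 0 = 13/16
  P(U=1) = 1/8 + 1/16 = 3/16
Marginal P(V) (column sums):
  P(V=0) = 13/16 + 1/8 = 15/16
  P(V=1) = 0 + 1/16 = 1/16

H(U) = -[(13/16)·log₂(13/16) + (3/16)·log₂(3/16)]
  = 0.2434 + 0.4528
  = 0.6962 bits
H(V) = -[(15/16)·log₂(15/16) + (1/16)·log₂(1/16)]
  = 0.0873 + 0.2500
  = 0.3373 bits
H(U,V) = -[(13/16)·log₂(13/16) + (1/8)·log₂(1/8) + (1/16)·log₂(1/16)]
  = 0.2434 + 0.3750 + 0.2500
  = 0.8684 bits

I(U;V) = H(U) + H(V) - H(U,V)
  = 0.6962 + 0.3373 - 0.8684
  = 0.1651 bits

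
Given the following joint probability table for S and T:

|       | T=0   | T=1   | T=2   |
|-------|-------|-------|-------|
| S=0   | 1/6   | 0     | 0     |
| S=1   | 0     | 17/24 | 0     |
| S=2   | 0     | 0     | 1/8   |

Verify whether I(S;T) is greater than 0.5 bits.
Marginal P(S) (row sums):
  P(S=0) = 1/6 + 0 + 0 = 1/6
  P(S=1) = 0 + 17/24 + 0 = 17/24
  P(S=2) = 0 + 0 + 1/8 = 1/8
Marginal P(T) (column sums):
  P(T=0) = 1/6 + 0 + 0 = 1/6
  P(T=1) = 0 + 17/24 + 0 = 17/24
  P(T=2) = 0 + 0 + 1/8 = 1/8

H(S) = -[(1/6)·log₂(1/6) + (17/24)·log₂(17/24) + (1/8)·log₂(1/8)]
  = 0.4308 + 0.3524 + 0.3750
  = 1.1582 bits
H(T) = -[(1/6)·log₂(1/6) + (17/24)·log₂(17/24) + (1/8)·log₂(1/8)]
  = 0.4308 + 0.3524 + 0.3750
  = 1.1582 bits
H(S,T) = -[(1/6)·log₂(1/6) + (17/24)·log₂(17/24) + (1/8)·log₂(1/8)]
  = 0.4308 + 0.3524 + 0.3750
  = 1.1582 bits

I(S;T) = H(S) + H(T) - H(S,T)
  = 1.1582 + 1.1582 - 1.1582
  = 1.1582 bits

Yes. I(S;T) = 1.1582 bits, which is > 0.5 bits.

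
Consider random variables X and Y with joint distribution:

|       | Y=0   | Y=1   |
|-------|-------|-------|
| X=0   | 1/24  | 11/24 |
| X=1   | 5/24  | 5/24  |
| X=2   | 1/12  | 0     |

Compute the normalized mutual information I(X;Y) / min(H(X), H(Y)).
Marginal P(X) (row sums):
  P(X=0) = 1/24 + 11/24 = 1/2
  P(X=1) = 5/24 + 5/24 = 5/12
  P(X=2) = 1/12 + 0 = 1/12
Marginal P(Y) (column sums):
  P(Y=0) = 1/24 + 5/24 + 1/12 = 1/3
  P(Y=1) = 11/24 + 5/24 + 0 = 2/3

H(X) = -[(1/2)·log₂(1/2) + (5/12)·log₂(5/12) + (1/12)·log₂(1/12)]
  = 0.5000 + 0.5263 + 0.2987
  = 1.3250 bits
H(Y) = -[(1/3)·log₂(1/3) + (2/3)·log₂(2/3)]
  = 0.5283 + 0.3900
  = 0.9183 bits
H(X,Y) = -[(1/24)·log₂(1/24) + (11/24)·log₂(11/24) + (5/24)·log₂(5/24) + (5/24)·log₂(5/24) + (1/12)·log₂(1/12)]
  = 0.1910 + 0.5159 + 0.4715 + 0.4715 + 0.2987
  = 1.9486 bits

I(X;Y) = H(X) + H(Y) - H(X,Y)
  = 1.3250 + 0.9183 - 1.9486
  = 0.2947 bits

min(H(X), H(Y)) = min(1.3250, 0.9183) = 0.9183 bits
Normalized MI = 0.2947 / 0.9183 = 0.3209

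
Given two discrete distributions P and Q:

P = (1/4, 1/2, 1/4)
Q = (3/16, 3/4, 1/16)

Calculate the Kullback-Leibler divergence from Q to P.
D(P||Q) = Σ P(i) log₂(P(i)/Q(i))
  i=0: (1/4) × log₂((1/4)/(3/16)) = (1/4) × log₂(4/3) = 0.1038
  i=1: (1/2) × log₂((1/2)/(3/4)) = (1/2) × log₂(2/3) = -0.2925
  i=2: (1/4) × log₂((1/4)/(1/16)) = (1/4) × log₂(4) = 0.5000
D(P||Q) = 0.1038 - 0.2925 + 0.5000
  = 0.3113 bits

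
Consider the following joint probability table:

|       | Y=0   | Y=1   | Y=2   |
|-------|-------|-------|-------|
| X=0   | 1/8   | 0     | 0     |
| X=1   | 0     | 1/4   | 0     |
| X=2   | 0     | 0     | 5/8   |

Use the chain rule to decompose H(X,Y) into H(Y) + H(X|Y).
By the chain rule: H(X,Y) = H(Y) + H(X|Y)

Marginal P(Y) (column sums):
  P(Y=0) = 1/8 + 0 + 0 = 1/8
  P(Y=1) = 0 + 1/4 + 0 = 1/4
  P(Y=2) = 0 + 0 + 5/8 = 5/8
H(Y) = -[(1/8)·log₂(1/8) + (1/4)·log₂(1/4) + (5/8)·log₂(5/8)]
  = 0.3750 + 0.5000 + 0.4238
  = 1.2988 bits
H(X|Y) = -Σ P(X,Y)·log₂ P(X|Y), where P(X|Y) = P(X,Y) / P(Y)
  (cells with P(X,Y) = 0 contribute 0)
  (X=0,Y=0): P(X|Y) = (1/8)/(1/8) = 1;  -(1/8)·log₂(1) = 0.0000
  (X=1,Y=1): P(X|Y) = (1/4)/(1/4) = 1;  -(1/4)·log₂(1) = 0.0000
  (X=2,Y=2): P(X|Y) = (5/8)/(5/8) = 1;  -(5/8)·log₂(1) = 0.0000
H(X|Y) = 0.0000 + 0.0000 + 0.0000
  = 0.0000 bits

H(X,Y) = H(Y) + H(X|Y) = 1.2988 + 0.0000 = 1.2988 bits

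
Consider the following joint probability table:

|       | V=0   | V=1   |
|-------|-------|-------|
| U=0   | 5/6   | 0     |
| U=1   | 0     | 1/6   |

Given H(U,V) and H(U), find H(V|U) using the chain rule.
From the chain rule: H(U,V) = H(U) + H(V|U)
Therefore: H(V|U) = H(U,V) - H(U)

H(U,V) = -[(5/6)·log₂(5/6) + (1/6)·log₂(1/6)]
  = 0.2192 + 0.4308
  = 0.6500 bits
Marginal P(U) (row sums):
  P(U=0) = 5/6 + 0 = 5/6
  P(U=1) = 0 + 1/6 = 1/6
H(U) = -[(5/6)·log₂(5/6) + (1/6)·log₂(1/6)]
  = 0.2192 + 0.4308
  = 0.6500 bits

H(V|U) = 0.6500 - 0.6500 = 0.0000 bits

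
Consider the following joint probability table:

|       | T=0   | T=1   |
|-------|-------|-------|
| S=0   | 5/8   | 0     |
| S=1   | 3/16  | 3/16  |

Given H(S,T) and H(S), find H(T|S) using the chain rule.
From the chain rule: H(S,T) = H(S) + H(T|S)
Therefore: H(T|S) = H(S,T) - H(S)

H(S,T) = -[(5/8)·log₂(5/8) + (3/16)·log₂(3/16) + (3/16)·log₂(3/16)]
  = 0.4238 + 0.4528 + 0.4528
  = 1.3294 bits
Marginal P(S) (row sums):
  P(S=0) = 5/8 + 0 = 5/8
  P(S=1) = 3/16 + 3/16 = 3/8
H(S) = -[(5/8)·log₂(5/8) + (3/8)·log₂(3/8)]
  = 0.4238 + 0.5306
  = 0.9544 bits

H(T|S) = 1.3294 - 0.9544 = 0.3750 bits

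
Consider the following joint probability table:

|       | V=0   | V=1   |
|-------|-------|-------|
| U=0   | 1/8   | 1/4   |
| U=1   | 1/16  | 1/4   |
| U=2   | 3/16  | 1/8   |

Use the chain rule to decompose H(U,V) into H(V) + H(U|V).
By the chain rule: H(U,V) = H(V) + H(U|V)

Marginal P(V) (column sums):
  P(V=0) = 1/8 + 1/16 + 3/16 = 3/8
  P(V=1) = 1/4 + 1/4 + 1/8 = 5/8
H(V) = -[(3/8)·log₂(3/8) + (5/8)·log₂(5/8)]
  = 0.5306 + 0.4238
  = 0.9544 bits
H(U|V) = -Σ P(U,V)·log₂ P(U|V), where P(U|V) = P(U,V) / P(V)
  (U=0,V=0): P(U|V) = (1/8)/(3/8) = 1/3;  -(1/8)·log₂(1/3) = 0.1981
  (U=0,V=1): P(U|V) = (1/4)/(5/8) = 2/5;  -(1/4)·log₂(2/5) = 0.3305
  (U=1,V=0): P(U|V) = (1/16)/(3/8) = 1/6;  -(1/16)·log₂(1/6) = 0.1616
  (U=1,V=1): P(U|V) = (1/4)/(5/8) = 2/5;  -(1/4)·log₂(2/5) = 0.3305
  (U=2,V=0): P(U|V) = (3/16)/(3/8) = 1/2;  -(3/16)·log₂(1/2) = 0.1875
  (U=2,V=1): P(U|V) = (1/8)/(5/8) = 1/5;  -(1/8)·log₂(1/5) = 0.2902
H(U|V) = 0.1981 + 0.3305 + 0.1616 + 0.3305 + 0.1875 + 0.2902
  = 1.4984 bits

H(U,V) = H(V) + H(U|V) = 0.9544 + 1.4984 = 2.4528 bits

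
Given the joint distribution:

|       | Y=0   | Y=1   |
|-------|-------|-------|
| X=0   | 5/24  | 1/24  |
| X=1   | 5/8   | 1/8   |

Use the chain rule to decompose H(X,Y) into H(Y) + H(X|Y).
By the chain rule: H(X,Y) = H(Y) + H(X|Y)

Marginal P(Y) (column sums):
  P(Y=0) = 5/24 + 5/8 = 5/6
  P(Y=1) = 1/24 + 1/8 = 1/6
H(Y) = -[(5/6)·log₂(5/6) + (1/6)·log₂(1/6)]
  = 0.2192 + 0.4308
  = 0.6500 bits
H(X|Y) = -Σ P(X,Y)·log₂ P(X|Y), where P(X|Y) = P(X,Y) / P(Y)
  (X=0,Y=0): P(X|Y) = (5/24)/(5/6) = 1/4;  -(5/24)·log₂(1/4) = 0.4167
  (X=0,Y=1): P(X|Y) = (1/24)/(1/6) = 1/4;  -(1/24)·log₂(1/4) = 0.0833
  (X=1,Y=0): P(X|Y) = (5/8)/(5/6) = 3/4;  -(5/8)·log₂(3/4) = 0.2594
  (X=1,Y=1): P(X|Y) = (1/8)/(1/6) = 3/4;  -(1/8)·log₂(3/4) = 0.0519
H(X|Y) = 0.4167 + 0.0833 + 0.2594 + 0.0519
  = 0.8113 bits

H(X,Y) = H(Y) + H(X|Y) = 0.6500 + 0.8113 = 1.4613 bits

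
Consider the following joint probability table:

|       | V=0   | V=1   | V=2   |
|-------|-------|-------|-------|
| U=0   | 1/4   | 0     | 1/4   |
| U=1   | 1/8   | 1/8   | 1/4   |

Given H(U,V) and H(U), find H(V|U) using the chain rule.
From the chain rule: H(U,V) = H(U) + H(V|U)
Therefore: H(V|U) = H(U,V) - H(U)

H(U,V) = -[(1/4)·log₂(1/4) + (1/4)·log₂(1/4) + (1/8)·log₂(1/8) + (1/8)·log₂(1/8) + (1/4)·log₂(1/4)]
  = 0.5000 + 0.5000 + 0.3750 + 0.3750 + 0.5000
  = 2.2500 bits
Marginal P(U) (row sums):
  P(U=0) = 1/4 + 0 + 1/4 = 1/2
  P(U=1) = 1/8 + 1/8 + 1/4 = 1/2
H(U) = -[(1/2)·log₂(1/2) + (1/2)·log₂(1/2)]
  = 0.5000 + 0.5000
  = 1.0000 bits

H(V|U) = 2.2500 - 1.0000 = 1.2500 bits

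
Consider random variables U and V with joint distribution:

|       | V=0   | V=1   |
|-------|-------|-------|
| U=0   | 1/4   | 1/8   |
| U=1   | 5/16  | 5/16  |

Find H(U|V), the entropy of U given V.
Marginal P(V) (column sums):
  P(V=0) = 1/4 + 5/16 = 9/16
  P(V=1) = 1/8 + 5/16 = 7/16

H(U|V) = -Σ P(U,V)·log₂ P(U|V), where P(U|V) = P(U,V) / P(V)
  (U=0,V=0): P(U|V) = (1/4)/(9/16) = 4/9;  -(1/4)·log₂(4/9) = 0.2925
  (U=0,V=1): P(U|V) = (1/8)/(7/16) = 2/7;  -(1/8)·log₂(2/7) = 0.2259
  (U=1,V=0): P(U|V) = (5/16)/(9/16) = 5/9;  -(5/16)·log₂(5/9) = 0.2650
  (U=1,V=1): P(U|V) = (5/16)/(7/16) = 5/7;  -(5/16)·log₂(5/7) = 0.1517
H(U|V) = 0.2925 + 0.2259 + 0.2650 + 0.1517
  = 0.9351 bits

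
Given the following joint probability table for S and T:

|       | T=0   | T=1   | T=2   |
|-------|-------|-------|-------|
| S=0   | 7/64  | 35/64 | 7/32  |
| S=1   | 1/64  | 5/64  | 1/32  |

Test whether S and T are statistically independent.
Marginal P(S) (row sums):
  P(S=0) = 7/64 + 35/64 + 7/32 = 7/8
  P(S=1) = 1/64 + 5/64 + 1/32 = 1/8
Marginal P(T) (column sums):
  P(T=0) = 7/64 + 1/64 = 1/8
  P(T=1) = 35/64 + 5/64 = 5/8
  P(T=2) = 7/32 + 1/32 = 1/4

S and T are independent iff P(S=i,T=j) = P(S=i)·P(T=j) for every cell.
  P(S=0)·P(T=0) = 7/8 × 1/8 = 7/64 = P(S=0,T=0) ✓
  P(S=0)·P(T=1) = 7/8 × 5/8 = 35/64 = P(S=0,T=1) ✓
  P(S=0)·P(T=2) = 7/8 × 1/4 = 7/32 = P(S=0,T=2) ✓
  P(S=1)·P(T=0) = 1/8 × 1/8 = 1/64 = P(S=1,T=0) ✓
  P(S=1)·P(T=1) = 1/8 × 5/8 = 5/64 = P(S=1,T=1) ✓
  P(S=1)·P(T=2) = 1/8 × 1/4 = 1/32 = P(S=1,T=2) ✓

Yes, S and T are independent: every cell factors, so I(S;T) = 0 bits.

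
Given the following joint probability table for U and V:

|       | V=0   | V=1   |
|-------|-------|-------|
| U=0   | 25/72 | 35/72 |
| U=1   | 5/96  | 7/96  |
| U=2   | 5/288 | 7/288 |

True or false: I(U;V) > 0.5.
Marginal P(U) (row sums):
  P(U=0) = 25/72 + 35/72 = 5/6
  P(U=1) = 5/96 + 7/96 = 1/8
  P(U=2) = 5/288 + 7/288 = 1/24
Marginal P(V) (column sums):
  P(V=0) = 25/72 + 5/96 + 5/288 = 5/12
  P(V=1) = 35/72 + 7/96 + 7/288 = 7/12

H(U) = -[(5/6)·log₂(5/6) + (1/8)·log₂(1/8) + (1/24)·log₂(1/24)]
  = 0.2192 + 0.3750 + 0.1910
  = 0.7852 bits
H(V) = -[(5/12)·log₂(5/12) + (7/12)·log₂(7/12)]
  = 0.5263 + 0.4536
  = 0.9799 bits
H(U,V) = -[(25/72)·log₂(25/72) + (35/72)·log₂(35/72) + (5/96)·log₂(5/96) + (7/96)·log₂(7/96) + (5/288)·log₂(5/288) + (7/288)·log₂(7/288)]
  = 0.5299 + 0.5059 + 0.2220 + 0.2755 + 0.1015 + 0.1303
  = 1.7651 bits

I(U;V) = H(U) + H(V) - H(U,V)
  = 0.7852 + 0.9799 - 1.7651
  = 0.0000 bits

False. I(U;V) = 0.0000 bits, which is ≤ 0.5 bits.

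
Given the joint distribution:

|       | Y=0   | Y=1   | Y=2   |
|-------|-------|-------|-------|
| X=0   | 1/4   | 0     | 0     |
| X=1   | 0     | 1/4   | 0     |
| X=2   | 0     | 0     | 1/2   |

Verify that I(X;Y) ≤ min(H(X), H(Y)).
Marginal P(X) (row sums):
  P(X=0) = 1/4 + 0 + 0 = 1/4
  P(X=1) = 0 + 1/4 + 0 = 1/4
  P(X=2) = 0 + 0 + 1/2 = 1/2
Marginal P(Y) (column sums):
  P(Y=0) = 1/4 + 0 + 0 = 1/4
  P(Y=1) = 0 + 1/4 + 0 = 1/4
  P(Y=2) = 0 + 0 + 1/2 = 1/2

H(X) = -[(1/4)·log₂(1/4) + (1/4)·log₂(1/4) + (1/2)·log₂(1/2)]
  = 0.5000 + 0.5000 + 0.5000
  = 1.5000 bits
H(Y) = -[(1/4)·log₂(1/4) + (1/4)·log₂(1/4) + (1/2)·log₂(1/2)]
  = 0.5000 + 0.5000 + 0.5000
  = 1.5000 bits
H(X,Y) = -[(1/4)·log₂(1/4) + (1/4)·log₂(1/4) + (1/2)·log₂(1/2)]
  = 0.5000 + 0.5000 + 0.5000
  = 1.5000 bits

I(X;Y) = H(X) + H(Y) - H(X,Y)
  = 1.5000 + 1.5000 - 1.5000
  = 1.5000 bits

min(H(X), H(Y)) = min(1.5000, 1.5000) = 1.5000 bits
Since 1.5000 ≤ 1.5000, the bound is satisfied ✓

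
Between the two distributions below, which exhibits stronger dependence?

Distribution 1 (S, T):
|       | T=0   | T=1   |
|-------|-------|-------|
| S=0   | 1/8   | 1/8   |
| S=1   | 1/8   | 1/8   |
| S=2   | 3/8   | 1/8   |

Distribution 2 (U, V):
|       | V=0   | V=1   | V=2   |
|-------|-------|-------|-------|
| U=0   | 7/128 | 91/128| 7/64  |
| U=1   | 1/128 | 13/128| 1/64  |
Distribution 1 (S, T):
Marginal P(S) (row sums):
  P(S=0) = 1/8 + 1/8 = 1/4
  P(S=1) = 1/8 + 1/8 = 1/4
  P(S=2) = 3/8 + 1/8 = 1/2
Marginal P(T) (column sums):
  P(T=0) = 1/8 + 1/8 + 3/8 = 5/8
  P(T=1) = 1/8 + 1/8 + 1/8 = 3/8

H(S) = -[(1/4)·log₂(1/4) + (1/4)·log₂(1/4) + (1/2)·log₂(1/2)]
  = 0.5000 + 0.5000 + 0.5000
  = 1.5000 bits
H(T) = -[(5/8)·log₂(5/8) + (3/8)·log₂(3/8)]
  = 0.4238 + 0.5306
  = 0.9544 bits
H(S,T) = -[(1/8)·log₂(1/8) + (1/8)·log₂(1/8) + (1/8)·log₂(1/8) + (1/8)·log₂(1/8) + (3/8)·log₂(3/8) + (1/8)·log₂(1/8)]
  = 0.3750 + 0.3750 + 0.3750 + 0.3750 + 0.5306 + 0.3750
  = 2.4056 bits

I(S;T) = H(S) + H(T) - H(S,T)
  = 1.5000 + 0.9544 - 2.4056
  = 0.0488 bits

Distribution 2 (U, V):
Marginal P(U) (row sums):
  P(U=0) = 7/128 + 91/128 + 7/64 = 7/8
  P(U=1) = 1/128 + 13/128 + 1/64 = 1/8
Marginal P(V) (column sums):
  P(V=0) = 7/128 + 1/128 = 1/16
  P(V=1) = 91/128 + 13/128 = 13/16
  P(V=2) = 7/64 + 1/64 = 1/8

H(U) = -[(7/8)·log₂(7/8) + (1/8)·log₂(1/8)]
  = 0.1686 + 0.3750
  = 0.5436 bits
H(V) = -[(1/16)·log₂(1/16) + (13/16)·log₂(13/16) + (1/8)·log₂(1/8)]
  = 0.2500 + 0.2434 + 0.3750
  = 0.8684 bits
H(U,V) = -[(7/128)·log₂(7/128) + (91/128)·log₂(91/128) + (7/64)·log₂(7/64) + (1/128)·log₂(1/128) + (13/128)·log₂(13/128) + (1/64)·log₂(1/64)]
  = 0.2293 + 0.3499 + 0.3492 + 0.0547 + 0.3351 + 0.0938
  = 1.4120 bits

I(U;V) = H(U) + H(V) - H(U,V)
  = 0.5436 + 0.8684 - 1.4120
  = 0.0000 bits

I(S;T) = 0.0488 bits > I(U;V) = 0.0000 bits, so (S, T) has the higher mutual information (stronger dependence).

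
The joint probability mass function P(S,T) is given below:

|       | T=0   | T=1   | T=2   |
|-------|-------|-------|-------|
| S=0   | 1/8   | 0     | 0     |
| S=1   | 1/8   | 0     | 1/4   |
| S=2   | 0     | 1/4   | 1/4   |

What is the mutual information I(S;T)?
Marginal P(S) (row sums):
  P(S=0) = 1/8 + 0 + 0 = 1/8
  P(S=1) = 1/8 + 0 + 1/4 = 3/8
  P(S=2) = 0 + 1/4 + 1/4 = 1/2
Marginal P(T) (column sums):
  P(T=0) = 1/8 + 1/8 + 0 = 1/4
  P(T=1) = 0 + 0 + 1/4 = 1/4
  P(T=2) = 0 + 1/4 + 1/4 = 1/2

H(S) = -[(1/8)·log₂(1/8) + (3/8)·log₂(3/8) + (1/2)·log₂(1/2)]
  = 0.3750 + 0.5306 + 0.5000
  = 1.4056 bits
H(T) = -[(1/4)·log₂(1/4) + (1/4)·log₂(1/4) + (1/2)·log₂(1/2)]
  = 0.5000 + 0.5000 + 0.5000
  = 1.5000 bits
H(S,T) = -[(1/8)·log₂(1/8) + (1/8)·log₂(1/8) + (1/4)·log₂(1/4) + (1/4)·log₂(1/4) + (1/4)·log₂(1/4)]
  = 0.3750 + 0.3750 + 0.5000 + 0.5000 + 0.5000
  = 2.2500 bits

I(S;T) = H(S) + H(T) - H(S,T)
  = 1.4056 + 1.5000 - 2.2500
  = 0.6556 bits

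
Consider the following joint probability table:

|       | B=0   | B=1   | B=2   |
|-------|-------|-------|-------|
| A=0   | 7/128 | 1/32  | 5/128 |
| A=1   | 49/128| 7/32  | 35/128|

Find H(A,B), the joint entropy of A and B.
H(A,B) = -Σ P(A,B) log₂ P(A,B), summed over the non-zero cells:
H(A,B) = -[(7/128)·log₂(7/128) + (1/32)·log₂(1/32) + (5/128)·log₂(5/128) + (49/128)·log₂(49/128) + (7/32)·log₂(7/32) + (35/128)·log₂(35/128)]
  = 0.2293 + 0.1563 + 0.1827 + 0.5303 + 0.4796 + 0.5115
  = 2.0897 bits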